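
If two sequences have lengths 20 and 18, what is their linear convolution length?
Linear/full convolution length: m + n - 1 = 20 + 18 - 1 = 37

37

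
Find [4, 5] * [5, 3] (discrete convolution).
y[0] = 4×5 = 20; y[1] = 4×3 + 5×5 = 37; y[2] = 5×3 = 15

[20, 37, 15]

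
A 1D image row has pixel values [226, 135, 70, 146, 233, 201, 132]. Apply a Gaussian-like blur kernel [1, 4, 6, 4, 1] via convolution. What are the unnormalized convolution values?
Convolve image row [226, 135, 70, 146, 233, 201, 132] with kernel [1, 4, 6, 4, 1]: y[0] = 226×1 = 226; y[1] = 226×4 + 135×1 = 1039; y[2] = 226×6 + 135×4 + 70×1 = 1966; y[3] = 226×4 + 135×6 + 70×4 + 146×1 = 2140; y[4] = 226×1 + 135×4 + 70×6 + 146×4 + 233×1 = 2003; y[5] = 135×1 + 70×4 + 146×6 + 233×4 + 201×1 = 2424; y[6] = 70×1 + 146×4 + 233×6 + 201×4 + 132×1 = 2988; y[7] = 146×1 + 233×4 + 201×6 + 132×4 = 2812; y[8] = 233×1 + 201×4 + 132×6 = 1829; y[9] = 201×1 + 132×4 = 729; y[10] = 132×1 = 132 → [226, 1039, 1966, 2140, 2003, 2424, 2988, 2812, 1829, 729, 132]. Normalization factor = sum(kernel) = 16.

[226, 1039, 1966, 2140, 2003, 2424, 2988, 2812, 1829, 729, 132]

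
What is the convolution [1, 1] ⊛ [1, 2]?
y[0] = 1×1 = 1; y[1] = 1×2 + 1×1 = 3; y[2] = 1×2 = 2

[1, 3, 2]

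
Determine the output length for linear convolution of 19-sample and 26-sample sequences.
Linear/full convolution length: m + n - 1 = 19 + 26 - 1 = 44

44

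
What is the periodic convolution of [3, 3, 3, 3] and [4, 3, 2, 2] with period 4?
Use y[k] = Σ_j f[j]·g[(k-j) mod 4]. y[0] = 3×4 + 3×2 + 3×2 + 3×3 = 33; y[1] = 3×3 + 3×4 + 3×2 + 3×2 = 33; y[2] = 3×2 + 3×3 + 3×4 + 3×2 = 33; y[3] = 3×2 + 3×2 + 3×3 + 3×4 = 33. Result: [33, 33, 33, 33]

[33, 33, 33, 33]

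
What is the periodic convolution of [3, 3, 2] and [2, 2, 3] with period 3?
Use y[k] = Σ_j a[j]·b[(k-j) mod 3]. y[0] = 3×2 + 3×3 + 2×2 = 19; y[1] = 3×2 + 3×2 + 2×3 = 18; y[2] = 3×3 + 3×2 + 2×2 = 19. Result: [19, 18, 19]

[19, 18, 19]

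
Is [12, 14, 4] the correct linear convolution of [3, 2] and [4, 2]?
Recompute linear convolution of [3, 2] and [4, 2]: y[0] = 3×4 = 12; y[1] = 3×2 + 2×4 = 14; y[2] = 2×2 = 4 → [12, 14, 4]. Given [12, 14, 4] matches, so answer: Yes

Yes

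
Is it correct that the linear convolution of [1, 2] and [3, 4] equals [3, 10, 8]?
Recompute linear convolution of [1, 2] and [3, 4]: y[0] = 1×3 = 3; y[1] = 1×4 + 2×3 = 10; y[2] = 2×4 = 8 → [3, 10, 8]. Given [3, 10, 8] matches, so answer: Yes

Yes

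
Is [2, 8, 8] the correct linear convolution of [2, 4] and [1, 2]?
Recompute linear convolution of [2, 4] and [1, 2]: y[0] = 2×1 = 2; y[1] = 2×2 + 4×1 = 8; y[2] = 4×2 = 8 → [2, 8, 8]. Given [2, 8, 8] matches, so answer: Yes

Yes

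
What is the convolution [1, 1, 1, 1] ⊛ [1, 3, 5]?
y[0] = 1×1 = 1; y[1] = 1×3 + 1×1 = 4; y[2] = 1×5 + 1×3 + 1×1 = 9; y[3] = 1×5 + 1×3 + 1×1 = 9; y[4] = 1×5 + 1×3 = 8; y[5] = 1×5 = 5

[1, 4, 9, 9, 8, 5]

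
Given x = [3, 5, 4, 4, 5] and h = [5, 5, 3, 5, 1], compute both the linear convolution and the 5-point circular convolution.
Linear: y_lin[0] = 3×5 = 15; y_lin[1] = 3×5 + 5×5 = 40; y_lin[2] = 3×3 + 5×5 + 4×5 = 54; y_lin[3] = 3×5 + 5×3 + 4×5 + 4×5 = 70; y_lin[4] = 3×1 + 5×5 + 4×3 + 4×5 + 5×5 = 85; y_lin[5] = 5×1 + 4×5 + 4×3 + 5×5 = 62; y_lin[6] = 4×1 + 4×5 + 5×3 = 39; y_lin[7] = 4×1 + 5×5 = 29; y_lin[8] = 5×1 = 5 → [15, 40, 54, 70, 85, 62, 39, 29, 5]. Circular (length 5): y[0] = 3×5 + 5×1 + 4×5 + 4×3 + 5×5 = 77; y[1] = 3×5 + 5×5 + 4×1 + 4×5 + 5×3 = 79; y[2] = 3×3 + 5×5 + 4×5 + 4×1 + 5×5 = 83; y[3] = 3×5 + 5×3 + 4×5 + 4×5 + 5×1 = 75; y[4] = 3×1 + 5×5 + 4×3 + 4×5 + 5×5 = 85 → [77, 79, 83, 75, 85]

Linear: [15, 40, 54, 70, 85, 62, 39, 29, 5], Circular: [77, 79, 83, 75, 85]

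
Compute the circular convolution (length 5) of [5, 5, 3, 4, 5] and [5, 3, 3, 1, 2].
Use y[k] = Σ_j s[j]·t[(k-j) mod 5]. y[0] = 5×5 + 5×2 + 3×1 + 4×3 + 5×3 = 65; y[1] = 5×3 + 5×5 + 3×2 + 4×1 + 5×3 = 65; y[2] = 5×3 + 5×3 + 3×5 + 4×2 + 5×1 = 58; y[3] = 5×1 + 5×3 + 3×3 + 4×5 + 5×2 = 59; y[4] = 5×2 + 5×1 + 3×3 + 4×3 + 5×5 = 61. Result: [65, 65, 58, 59, 61]

[65, 65, 58, 59, 61]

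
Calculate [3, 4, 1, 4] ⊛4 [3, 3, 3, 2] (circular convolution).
Use y[k] = Σ_j u[j]·v[(k-j) mod 4]. y[0] = 3×3 + 4×2 + 1×3 + 4×3 = 32; y[1] = 3×3 + 4×3 + 1×2 + 4×3 = 35; y[2] = 3×3 + 4×3 + 1×3 + 4×2 = 32; y[3] = 3×2 + 4×3 + 1×3 + 4×3 = 33. Result: [32, 35, 32, 33]

[32, 35, 32, 33]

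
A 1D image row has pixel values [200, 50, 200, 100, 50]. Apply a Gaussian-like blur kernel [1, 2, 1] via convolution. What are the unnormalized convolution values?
Convolve image row [200, 50, 200, 100, 50] with kernel [1, 2, 1]: y[0] = 200×1 = 200; y[1] = 200×2 + 50×1 = 450; y[2] = 200×1 + 50×2 + 200×1 = 500; y[3] = 50×1 + 200×2 + 100×1 = 550; y[4] = 200×1 + 100×2 + 50×1 = 450; y[5] = 100×1 + 50×2 = 200; y[6] = 50×1 = 50 → [200, 450, 500, 550, 450, 200, 50]. Normalization factor = sum(kernel) = 4.

[200, 450, 500, 550, 450, 200, 50]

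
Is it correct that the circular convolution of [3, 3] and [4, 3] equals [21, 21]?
Recompute circular convolution of [3, 3] and [4, 3]: y[0] = 3×4 + 3×3 = 21; y[1] = 3×3 + 3×4 = 21 → [21, 21]. Given [21, 21] matches, so answer: Yes

Yes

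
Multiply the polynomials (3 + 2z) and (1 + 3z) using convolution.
Ascending coefficients: a = [3, 2], b = [1, 3]. c[0] = 3×1 = 3; c[1] = 3×3 + 2×1 = 11; c[2] = 2×3 = 6. Result coefficients: [3, 11, 6] → 3 + 11z + 6z^2

3 + 11z + 6z^2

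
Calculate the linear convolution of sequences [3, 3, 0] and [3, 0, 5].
y[0] = 3×3 = 9; y[1] = 3×0 + 3×3 = 9; y[2] = 3×5 + 3×0 + 0×3 = 15; y[3] = 3×5 + 0×0 = 15; y[4] = 0×5 = 0

[9, 9, 15, 15, 0]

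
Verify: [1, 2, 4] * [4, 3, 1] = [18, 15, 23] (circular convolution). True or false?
Recompute circular convolution of [1, 2, 4] and [4, 3, 1]: y[0] = 1×4 + 2×1 + 4×3 = 18; y[1] = 1×3 + 2×4 + 4×1 = 15; y[2] = 1×1 + 2×3 + 4×4 = 23 → [18, 15, 23]. Given [18, 15, 23] matches, so answer: Yes

Yes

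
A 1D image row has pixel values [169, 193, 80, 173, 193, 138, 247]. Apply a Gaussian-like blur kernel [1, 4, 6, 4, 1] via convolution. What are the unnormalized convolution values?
Convolve image row [169, 193, 80, 173, 193, 138, 247] with kernel [1, 4, 6, 4, 1]: y[0] = 169×1 = 169; y[1] = 169×4 + 193×1 = 869; y[2] = 169×6 + 193×4 + 80×1 = 1866; y[3] = 169×4 + 193×6 + 80×4 + 173×1 = 2327; y[4] = 169×1 + 193×4 + 80×6 + 173×4 + 193×1 = 2306; y[5] = 193×1 + 80×4 + 173×6 + 193×4 + 138×1 = 2461; y[6] = 80×1 + 173×4 + 193×6 + 138×4 + 247×1 = 2729; y[7] = 173×1 + 193×4 + 138×6 + 247×4 = 2761; y[8] = 193×1 + 138×4 + 247×6 = 2227; y[9] = 138×1 + 247×4 = 1126; y[10] = 247×1 = 247 → [169, 869, 1866, 2327, 2306, 2461, 2729, 2761, 2227, 1126, 247]. Normalization factor = sum(kernel) = 16.

[169, 869, 1866, 2327, 2306, 2461, 2729, 2761, 2227, 1126, 247]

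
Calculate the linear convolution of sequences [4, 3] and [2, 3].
y[0] = 4×2 = 8; y[1] = 4×3 + 3×2 = 18; y[2] = 3×3 = 9

[8, 18, 9]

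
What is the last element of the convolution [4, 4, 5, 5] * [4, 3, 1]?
Use y[k] = Σ_i a[i]·b[k-i] at k=5. y[5] = 5×1 = 5

5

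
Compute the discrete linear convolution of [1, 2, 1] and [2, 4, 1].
y[0] = 1×2 = 2; y[1] = 1×4 + 2×2 = 8; y[2] = 1×1 + 2×4 + 1×2 = 11; y[3] = 2×1 + 1×4 = 6; y[4] = 1×1 = 1

[2, 8, 11, 6, 1]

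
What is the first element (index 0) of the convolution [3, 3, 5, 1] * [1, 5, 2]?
Use y[k] = Σ_i a[i]·b[k-i] at k=0. y[0] = 3×1 = 3

3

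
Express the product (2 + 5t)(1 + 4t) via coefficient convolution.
Ascending coefficients: a = [2, 5], b = [1, 4]. c[0] = 2×1 = 2; c[1] = 2×4 + 5×1 = 13; c[2] = 5×4 = 20. Result coefficients: [2, 13, 20] → 2 + 13t + 20t^2

2 + 13t + 20t^2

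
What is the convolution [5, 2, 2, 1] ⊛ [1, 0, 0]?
y[0] = 5×1 = 5; y[1] = 5×0 + 2×1 = 2; y[2] = 5×0 + 2×0 + 2×1 = 2; y[3] = 2×0 + 2×0 + 1×1 = 1; y[4] = 2×0 + 1×0 = 0; y[5] = 1×0 = 0

[5, 2, 2, 1, 0, 0]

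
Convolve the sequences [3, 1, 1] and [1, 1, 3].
y[0] = 3×1 = 3; y[1] = 3×1 + 1×1 = 4; y[2] = 3×3 + 1×1 + 1×1 = 11; y[3] = 1×3 + 1×1 = 4; y[4] = 1×3 = 3

[3, 4, 11, 4, 3]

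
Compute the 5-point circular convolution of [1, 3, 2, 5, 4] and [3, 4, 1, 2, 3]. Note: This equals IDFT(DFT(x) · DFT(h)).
Either evaluate y[k] = Σ_j x[j]·h[(k-j) mod 5] directly, or use IDFT(DFT(x) · DFT(h)). y[0] = 1×3 + 3×3 + 2×2 + 5×1 + 4×4 = 37; y[1] = 1×4 + 3×3 + 2×3 + 5×2 + 4×1 = 33; y[2] = 1×1 + 3×4 + 2×3 + 5×3 + 4×2 = 42; y[3] = 1×2 + 3×1 + 2×4 + 5×3 + 4×3 = 40; y[4] = 1×3 + 3×2 + 2×1 + 5×4 + 4×3 = 43. Result: [37, 33, 42, 40, 43]

[37, 33, 42, 40, 43]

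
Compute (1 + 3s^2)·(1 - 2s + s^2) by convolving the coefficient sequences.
Ascending coefficients: a = [1, 0, 3], b = [1, -2, 1]. c[0] = 1×1 = 1; c[1] = 1×-2 + 0×1 = -2; c[2] = 1×1 + 0×-2 + 3×1 = 4; c[3] = 0×1 + 3×-2 = -6; c[4] = 3×1 = 3. Result coefficients: [1, -2, 4, -6, 3] → 1 - 2s + 4s^2 - 6s^3 + 3s^4

1 - 2s + 4s^2 - 6s^3 + 3s^4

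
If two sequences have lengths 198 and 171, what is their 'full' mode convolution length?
Linear/full convolution length: m + n - 1 = 198 + 171 - 1 = 368

368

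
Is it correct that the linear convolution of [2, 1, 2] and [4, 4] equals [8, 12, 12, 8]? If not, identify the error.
Recompute linear convolution of [2, 1, 2] and [4, 4]: y[0] = 2×4 = 8; y[1] = 2×4 + 1×4 = 12; y[2] = 1×4 + 2×4 = 12; y[3] = 2×4 = 8 → [8, 12, 12, 8]. Given [8, 12, 12, 8] matches, so answer: Yes

Yes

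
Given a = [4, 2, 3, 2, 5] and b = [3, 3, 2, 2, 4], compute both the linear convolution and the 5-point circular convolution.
Linear: y_lin[0] = 4×3 = 12; y_lin[1] = 4×3 + 2×3 = 18; y_lin[2] = 4×2 + 2×3 + 3×3 = 23; y_lin[3] = 4×2 + 2×2 + 3×3 + 2×3 = 27; y_lin[4] = 4×4 + 2×2 + 3×2 + 2×3 + 5×3 = 47; y_lin[5] = 2×4 + 3×2 + 2×2 + 5×3 = 33; y_lin[6] = 3×4 + 2×2 + 5×2 = 26; y_lin[7] = 2×4 + 5×2 = 18; y_lin[8] = 5×4 = 20 → [12, 18, 23, 27, 47, 33, 26, 18, 20]. Circular (length 5): y[0] = 4×3 + 2×4 + 3×2 + 2×2 + 5×3 = 45; y[1] = 4×3 + 2×3 + 3×4 + 2×2 + 5×2 = 44; y[2] = 4×2 + 2×3 + 3×3 + 2×4 + 5×2 = 41; y[3] = 4×2 + 2×2 + 3×3 + 2×3 + 5×4 = 47; y[4] = 4×4 + 2×2 + 3×2 + 2×3 + 5×3 = 47 → [45, 44, 41, 47, 47]

Linear: [12, 18, 23, 27, 47, 33, 26, 18, 20], Circular: [45, 44, 41, 47, 47]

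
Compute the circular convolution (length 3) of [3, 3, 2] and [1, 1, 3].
Use y[k] = Σ_j a[j]·b[(k-j) mod 3]. y[0] = 3×1 + 3×3 + 2×1 = 14; y[1] = 3×1 + 3×1 + 2×3 = 12; y[2] = 3×3 + 3×1 + 2×1 = 14. Result: [14, 12, 14]

[14, 12, 14]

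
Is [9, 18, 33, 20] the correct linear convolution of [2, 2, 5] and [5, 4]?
Recompute linear convolution of [2, 2, 5] and [5, 4]: y[0] = 2×5 = 10; y[1] = 2×4 + 2×5 = 18; y[2] = 2×4 + 5×5 = 33; y[3] = 5×4 = 20 → [10, 18, 33, 20]. Compare to given [9, 18, 33, 20]: they differ at index 0: given 9, correct 10, so answer: No

No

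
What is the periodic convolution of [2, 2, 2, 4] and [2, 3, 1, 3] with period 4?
Use y[k] = Σ_j x[j]·h[(k-j) mod 4]. y[0] = 2×2 + 2×3 + 2×1 + 4×3 = 24; y[1] = 2×3 + 2×2 + 2×3 + 4×1 = 20; y[2] = 2×1 + 2×3 + 2×2 + 4×3 = 24; y[3] = 2×3 + 2×1 + 2×3 + 4×2 = 22. Result: [24, 20, 24, 22]

[24, 20, 24, 22]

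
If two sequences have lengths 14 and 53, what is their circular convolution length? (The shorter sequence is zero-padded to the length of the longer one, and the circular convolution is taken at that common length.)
Circular convolution (zero-padding the shorter input) has length max(m, n) = max(14, 53) = 53

53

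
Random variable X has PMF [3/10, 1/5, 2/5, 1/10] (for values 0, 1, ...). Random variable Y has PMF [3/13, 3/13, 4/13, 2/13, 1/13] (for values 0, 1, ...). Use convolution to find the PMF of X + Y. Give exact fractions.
P(X+Y=k) = Σ_i P(X=i)·P(Y=k-i) — a convolution of [3/10, 1/5, 2/5, 1/10] and [3/13, 3/13, 4/13, 2/13, 1/13]. P(X+Y=0) = (3/10)×(3/13) = 9/130; P(X+Y=1) = (3/10)×(3/13) + (1/5)×(3/13) = 9/130 + 3/65 = 3/26; P(X+Y=2) = (3/10)×(4/13) + (1/5)×(3/13) + (2/5)×(3/13) = 6/65 + 3/65 + 6/65 = 3/13; P(X+Y=3) = (3/10)×(2/13) + (1/5)×(4/13) + (2/5)×(3/13) + (1/10)×(3/13) = 3/65 + 4/65 + 6/65 + 3/130 = 29/130; P(X+Y=4) = (3/10)×(1/13) + (1/5)×(2/13) + (2/5)×(4/13) + (1/10)×(3/13) = 3/130 + 2/65 + 8/65 + 3/130 = 1/5; P(X+Y=5) = (1/5)×(1/13) + (2/5)×(2/13) + (1/10)×(4/13) = 1/65 + 4/65 + 2/65 = 7/65; P(X+Y=6) = (2/5)×(1/13) + (1/10)×(2/13) = 2/65 + 1/65 = 3/65; P(X+Y=7) = (1/10)×(1/13) = 1/130. PMF: [9/130, 3/26, 3/13, 29/130, 1/5, 7/65, 3/65, 1/130] (sums to 1 ✓)

[9/130, 3/26, 3/13, 29/130, 1/5, 7/65, 3/65, 1/130]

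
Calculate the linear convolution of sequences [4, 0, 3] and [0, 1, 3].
y[0] = 4×0 = 0; y[1] = 4×1 + 0×0 = 4; y[2] = 4×3 + 0×1 + 3×0 = 12; y[3] = 0×3 + 3×1 = 3; y[4] = 3×3 = 9

[0, 4, 12, 3, 9]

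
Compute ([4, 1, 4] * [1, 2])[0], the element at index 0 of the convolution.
Use y[k] = Σ_i a[i]·b[k-i] at k=0. y[0] = 4×1 = 4

4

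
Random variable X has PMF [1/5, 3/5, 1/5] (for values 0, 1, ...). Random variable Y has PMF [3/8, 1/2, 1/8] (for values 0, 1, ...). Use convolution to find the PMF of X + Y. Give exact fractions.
P(X+Y=k) = Σ_i P(X=i)·P(Y=k-i) — a convolution of [1/5, 3/5, 1/5] and [3/8, 1/2, 1/8]. P(X+Y=0) = (1/5)×(3/8) = 3/40; P(X+Y=1) = (1/5)×(1/2) + (3/5)×(3/8) = 1/10 + 9/40 = 13/40; P(X+Y=2) = (1/5)×(1/8) + (3/5)×(1/2) + (1/5)×(3/8) = 1/40 + 3/10 + 3/40 = 2/5; P(X+Y=3) = (3/5)×(1/8) + (1/5)×(1/2) = 3/40 + 1/10 = 7/40; P(X+Y=4) = (1/5)×(1/8) = 1/40. PMF: [3/40, 13/40, 2/5, 7/40, 1/40] (sums to 1 ✓)

[3/40, 13/40, 2/5, 7/40, 1/40]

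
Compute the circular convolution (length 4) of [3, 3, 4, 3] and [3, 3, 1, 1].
Use y[k] = Σ_j s[j]·t[(k-j) mod 4]. y[0] = 3×3 + 3×1 + 4×1 + 3×3 = 25; y[1] = 3×3 + 3×3 + 4×1 + 3×1 = 25; y[2] = 3×1 + 3×3 + 4×3 + 3×1 = 27; y[3] = 3×1 + 3×1 + 4×3 + 3×3 = 27. Result: [25, 25, 27, 27]

[25, 25, 27, 27]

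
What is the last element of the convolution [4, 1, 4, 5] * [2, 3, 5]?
Use y[k] = Σ_i a[i]·b[k-i] at k=5. y[5] = 5×5 = 25

25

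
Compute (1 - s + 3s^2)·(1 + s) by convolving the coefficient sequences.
Ascending coefficients: a = [1, -1, 3], b = [1, 1]. c[0] = 1×1 = 1; c[1] = 1×1 + -1×1 = 0; c[2] = -1×1 + 3×1 = 2; c[3] = 3×1 = 3. Result coefficients: [1, 0, 2, 3] → 1 + 2s^2 + 3s^3

1 + 2s^2 + 3s^3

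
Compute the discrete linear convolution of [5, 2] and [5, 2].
y[0] = 5×5 = 25; y[1] = 5×2 + 2×5 = 20; y[2] = 2×2 = 4

[25, 20, 4]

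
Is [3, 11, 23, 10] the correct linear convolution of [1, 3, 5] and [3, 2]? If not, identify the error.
Recompute linear convolution of [1, 3, 5] and [3, 2]: y[0] = 1×3 = 3; y[1] = 1×2 + 3×3 = 11; y[2] = 3×2 + 5×3 = 21; y[3] = 5×2 = 10 → [3, 11, 21, 10]. Compare to given [3, 11, 23, 10]: they differ at index 2: given 23, correct 21, so answer: No

No. Error at index 2: given 23, correct 21.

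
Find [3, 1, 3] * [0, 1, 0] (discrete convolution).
y[0] = 3×0 = 0; y[1] = 3×1 + 1×0 = 3; y[2] = 3×0 + 1×1 + 3×0 = 1; y[3] = 1×0 + 3×1 = 3; y[4] = 3×0 = 0

[0, 3, 1, 3, 0]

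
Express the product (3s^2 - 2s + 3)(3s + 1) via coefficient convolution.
Ascending coefficients: a = [3, -2, 3], b = [1, 3]. c[0] = 3×1 = 3; c[1] = 3×3 + -2×1 = 7; c[2] = -2×3 + 3×1 = -3; c[3] = 3×3 = 9. Result coefficients: [3, 7, -3, 9] → 9s^3 - 3s^2 + 7s + 3

9s^3 - 3s^2 + 7s + 3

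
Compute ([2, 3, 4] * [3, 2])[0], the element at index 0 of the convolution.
Use y[k] = Σ_i a[i]·b[k-i] at k=0. y[0] = 2×3 = 6

6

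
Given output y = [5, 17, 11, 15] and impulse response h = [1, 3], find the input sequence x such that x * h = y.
Deconvolve y=[5, 17, 11, 15] by h=[1, 3]. Since h[0]=1, solve forward: x[0] = y[0] / 1 = 5; x[1] = (y[1] - 5×3) / 1 = 2; x[2] = (y[2] - 2×3) / 1 = 5. So x = [5, 2, 5]. Check by forward convolution: y[0] = 5×1 = 5; y[1] = 5×3 + 2×1 = 17; y[2] = 2×3 + 5×1 = 11; y[3] = 5×3 = 15

[5, 2, 5]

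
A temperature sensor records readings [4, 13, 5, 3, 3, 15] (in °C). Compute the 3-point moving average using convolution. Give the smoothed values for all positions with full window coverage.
3-point moving average kernel = [1, 1, 1]. Apply in 'valid' mode (full window coverage): avg[0] = (4 + 13 + 5) / 3 = 7.33; avg[1] = (13 + 5 + 3) / 3 = 7.0; avg[2] = (5 + 3 + 3) / 3 = 3.67; avg[3] = (3 + 3 + 15) / 3 = 7.0. Smoothed values: [7.33, 7.0, 3.67, 7.0]

[7.33, 7.0, 3.67, 7.0]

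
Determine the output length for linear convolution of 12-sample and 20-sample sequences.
Linear/full convolution length: m + n - 1 = 12 + 20 - 1 = 31

31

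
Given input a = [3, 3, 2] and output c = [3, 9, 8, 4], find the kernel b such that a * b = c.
Output length 4 = len(a) + len(b) - 1 ⇒ len(b) = 2. Solve b forward using b[k] = (c[k] - Σ_{i≥1} a[i]·b[k-i]) / a[0]: b[0] = c[0] / a[0] = 3 / 3 = 1; b[1] = (c[1] - 3×1) / a[0] = (9 - 3×1) / 3 = 2. So b = [1, 2]. Forward-check [3, 3, 2] * [1, 2]: c[0] = 3×1 = 3; c[1] = 3×2 + 3×1 = 9; c[2] = 3×2 + 2×1 = 8; c[3] = 2×2 = 4 → [3, 9, 8, 4] ✓

[1, 2]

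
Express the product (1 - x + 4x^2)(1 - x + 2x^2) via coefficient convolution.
Ascending coefficients: a = [1, -1, 4], b = [1, -1, 2]. c[0] = 1×1 = 1; c[1] = 1×-1 + -1×1 = -2; c[2] = 1×2 + -1×-1 + 4×1 = 7; c[3] = -1×2 + 4×-1 = -6; c[4] = 4×2 = 8. Result coefficients: [1, -2, 7, -6, 8] → 1 - 2x + 7x^2 - 6x^3 + 8x^4

1 - 2x + 7x^2 - 6x^3 + 8x^4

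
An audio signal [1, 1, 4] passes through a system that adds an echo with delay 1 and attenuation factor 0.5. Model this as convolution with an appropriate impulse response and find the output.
Direct-path + delayed-attenuated-path model → impulse response h = [1, 0.5] (1 at lag 0, 0.5 at lag 1). Output y[n] = x[n] + 0.5·x[n - 1] (with x[n] = 0 outside 0..2): y[0] = 1 + 0.5×0 = 1; y[1] = 1 + 0.5×1 = 1.5; y[2] = 4 + 0.5×1 = 4.5; y[3] = 0 + 0.5×4 = 2.0. So y = [1, 1.5, 4.5, 2.0]

[1, 1.5, 4.5, 2.0]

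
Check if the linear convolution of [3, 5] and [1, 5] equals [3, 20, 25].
Recompute linear convolution of [3, 5] and [1, 5]: y[0] = 3×1 = 3; y[1] = 3×5 + 5×1 = 20; y[2] = 5×5 = 25 → [3, 20, 25]. Given [3, 20, 25] matches, so answer: Yes

Yes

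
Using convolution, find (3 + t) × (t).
Ascending coefficients: a = [3, 1], b = [0, 1]. c[0] = 3×0 = 0; c[1] = 3×1 + 1×0 = 3; c[2] = 1×1 = 1. Result coefficients: [0, 3, 1] → 3t + t^2

3t + t^2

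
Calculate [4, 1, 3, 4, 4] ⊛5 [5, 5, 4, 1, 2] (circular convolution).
Use y[k] = Σ_j x[j]·h[(k-j) mod 5]. y[0] = 4×5 + 1×2 + 3×1 + 4×4 + 4×5 = 61; y[1] = 4×5 + 1×5 + 3×2 + 4×1 + 4×4 = 51; y[2] = 4×4 + 1×5 + 3×5 + 4×2 + 4×1 = 48; y[3] = 4×1 + 1×4 + 3×5 + 4×5 + 4×2 = 51; y[4] = 4×2 + 1×1 + 3×4 + 4×5 + 4×5 = 61. Result: [61, 51, 48, 51, 61]

[61, 51, 48, 51, 61]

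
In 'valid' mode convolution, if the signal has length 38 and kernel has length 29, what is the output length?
'Valid' mode counts only positions where the kernel fully overlaps the signal: m - n + 1 = 38 - 29 + 1 = 10

10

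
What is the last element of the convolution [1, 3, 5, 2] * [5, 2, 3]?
Use y[k] = Σ_i a[i]·b[k-i] at k=5. y[5] = 2×3 = 6

6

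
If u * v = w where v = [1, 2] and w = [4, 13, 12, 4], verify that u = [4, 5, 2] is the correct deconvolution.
Forward-compute [4, 5, 2] * [1, 2]: w[0] = 4×1 = 4; w[1] = 4×2 + 5×1 = 13; w[2] = 5×2 + 2×1 = 12; w[3] = 2×2 = 4 → [4, 13, 12, 4]. Matches given w = [4, 13, 12, 4], so verified.

Verified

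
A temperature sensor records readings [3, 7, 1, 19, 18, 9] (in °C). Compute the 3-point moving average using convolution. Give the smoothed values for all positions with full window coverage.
3-point moving average kernel = [1, 1, 1]. Apply in 'valid' mode (full window coverage): avg[0] = (3 + 7 + 1) / 3 = 3.67; avg[1] = (7 + 1 + 19) / 3 = 9.0; avg[2] = (1 + 19 + 18) / 3 = 12.67; avg[3] = (19 + 18 + 9) / 3 = 15.33. Smoothed values: [3.67, 9.0, 12.67, 15.33]

[3.67, 9.0, 12.67, 15.33]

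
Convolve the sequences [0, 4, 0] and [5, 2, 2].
y[0] = 0×5 = 0; y[1] = 0×2 + 4×5 = 20; y[2] = 0×2 + 4×2 + 0×5 = 8; y[3] = 4×2 + 0×2 = 8; y[4] = 0×2 = 0

[0, 20, 8, 8, 0]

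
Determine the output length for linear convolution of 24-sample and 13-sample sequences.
Linear/full convolution length: m + n - 1 = 24 + 13 - 1 = 36

36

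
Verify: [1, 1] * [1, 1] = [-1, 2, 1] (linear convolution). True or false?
Recompute linear convolution of [1, 1] and [1, 1]: y[0] = 1×1 = 1; y[1] = 1×1 + 1×1 = 2; y[2] = 1×1 = 1 → [1, 2, 1]. Compare to given [-1, 2, 1]: they differ at index 0: given -1, correct 1, so answer: No

No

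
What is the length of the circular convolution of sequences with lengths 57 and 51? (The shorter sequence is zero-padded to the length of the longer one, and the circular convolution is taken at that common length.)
Circular convolution (zero-padding the shorter input) has length max(m, n) = max(57, 51) = 57

57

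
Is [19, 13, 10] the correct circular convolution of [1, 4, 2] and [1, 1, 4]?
Recompute circular convolution of [1, 4, 2] and [1, 1, 4]: y[0] = 1×1 + 4×4 + 2×1 = 19; y[1] = 1×1 + 4×1 + 2×4 = 13; y[2] = 1×4 + 4×1 + 2×1 = 10 → [19, 13, 10]. Given [19, 13, 10] matches, so answer: Yes

Yes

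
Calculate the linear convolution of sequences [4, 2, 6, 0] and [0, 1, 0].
y[0] = 4×0 = 0; y[1] = 4×1 + 2×0 = 4; y[2] = 4×0 + 2×1 + 6×0 = 2; y[3] = 2×0 + 6×1 + 0×0 = 6; y[4] = 6×0 + 0×1 = 0; y[5] = 0×0 = 0

[0, 4, 2, 6, 0, 0]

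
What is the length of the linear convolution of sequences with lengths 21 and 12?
Linear/full convolution length: m + n - 1 = 21 + 12 - 1 = 32

32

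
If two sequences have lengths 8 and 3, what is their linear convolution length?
Linear/full convolution length: m + n - 1 = 8 + 3 - 1 = 10

10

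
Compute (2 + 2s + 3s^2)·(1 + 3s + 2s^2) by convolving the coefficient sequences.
Ascending coefficients: a = [2, 2, 3], b = [1, 3, 2]. c[0] = 2×1 = 2; c[1] = 2×3 + 2×1 = 8; c[2] = 2×2 + 2×3 + 3×1 = 13; c[3] = 2×2 + 3×3 = 13; c[4] = 3×2 = 6. Result coefficients: [2, 8, 13, 13, 6] → 2 + 8s + 13s^2 + 13s^3 + 6s^4

2 + 8s + 13s^2 + 13s^3 + 6s^4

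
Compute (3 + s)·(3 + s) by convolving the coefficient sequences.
Ascending coefficients: a = [3, 1], b = [3, 1]. c[0] = 3×3 = 9; c[1] = 3×1 + 1×3 = 6; c[2] = 1×1 = 1. Result coefficients: [9, 6, 1] → 9 + 6s + s^2

9 + 6s + s^2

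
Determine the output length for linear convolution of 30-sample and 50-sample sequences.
Linear/full convolution length: m + n - 1 = 30 + 50 - 1 = 79

79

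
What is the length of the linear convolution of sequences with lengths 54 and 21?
Linear/full convolution length: m + n - 1 = 54 + 21 - 1 = 74

74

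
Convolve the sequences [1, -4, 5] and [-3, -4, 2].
y[0] = 1×-3 = -3; y[1] = 1×-4 + -4×-3 = 8; y[2] = 1×2 + -4×-4 + 5×-3 = 3; y[3] = -4×2 + 5×-4 = -28; y[4] = 5×2 = 10

[-3, 8, 3, -28, 10]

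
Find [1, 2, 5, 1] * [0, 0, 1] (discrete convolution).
y[0] = 1×0 = 0; y[1] = 1×0 + 2×0 = 0; y[2] = 1×1 + 2×0 + 5×0 = 1; y[3] = 2×1 + 5×0 + 1×0 = 2; y[4] = 5×1 + 1×0 = 5; y[5] = 1×1 = 1

[0, 0, 1, 2, 5, 1]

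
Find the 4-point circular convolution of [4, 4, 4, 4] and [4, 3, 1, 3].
Use y[k] = Σ_j x[j]·h[(k-j) mod 4]. y[0] = 4×4 + 4×3 + 4×1 + 4×3 = 44; y[1] = 4×3 + 4×4 + 4×3 + 4×1 = 44; y[2] = 4×1 + 4×3 + 4×4 + 4×3 = 44; y[3] = 4×3 + 4×1 + 4×3 + 4×4 = 44. Result: [44, 44, 44, 44]

[44, 44, 44, 44]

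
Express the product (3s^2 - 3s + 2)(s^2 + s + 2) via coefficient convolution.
Ascending coefficients: a = [2, -3, 3], b = [2, 1, 1]. c[0] = 2×2 = 4; c[1] = 2×1 + -3×2 = -4; c[2] = 2×1 + -3×1 + 3×2 = 5; c[3] = -3×1 + 3×1 = 0; c[4] = 3×1 = 3. Result coefficients: [4, -4, 5, 0, 3] → 3s^4 + 5s^2 - 4s + 4

3s^4 + 5s^2 - 4s + 4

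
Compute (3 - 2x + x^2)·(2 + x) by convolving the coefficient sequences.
Ascending coefficients: a = [3, -2, 1], b = [2, 1]. c[0] = 3×2 = 6; c[1] = 3×1 + -2×2 = -1; c[2] = -2×1 + 1×2 = 0; c[3] = 1×1 = 1. Result coefficients: [6, -1, 0, 1] → 6 - x + x^3

6 - x + x^3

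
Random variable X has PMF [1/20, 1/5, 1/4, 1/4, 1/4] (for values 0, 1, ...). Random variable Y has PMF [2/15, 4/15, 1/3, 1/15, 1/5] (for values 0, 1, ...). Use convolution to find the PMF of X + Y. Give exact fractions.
P(X+Y=k) = Σ_i P(X=i)·P(Y=k-i) — a convolution of [1/20, 1/5, 1/4, 1/4, 1/4] and [2/15, 4/15, 1/3, 1/15, 1/5]. P(X+Y=0) = (1/20)×(2/15) = 1/150; P(X+Y=1) = (1/20)×(4/15) + (1/5)×(2/15) = 1/75 + 2/75 = 1/25; P(X+Y=2) = (1/20)×(1/3) + (1/5)×(4/15) + (1/4)×(2/15) = 1/60 + 4/75 + 1/30 = 31/300; P(X+Y=3) = (1/20)×(1/15) + (1/5)×(1/3) + (1/4)×(4/15) + (1/4)×(2/15) = 1/300 + 1/15 + 1/15 + 1/30 = 17/100; P(X+Y=4) = (1/20)×(1/5) + (1/5)×(1/15) + (1/4)×(1/3) + (1/4)×(4/15) + (1/4)×(2/15) = 1/100 + 1/75 + 1/12 + 1/15 + 1/30 = 31/150; P(X+Y=5) = (1/5)×(1/5) + (1/4)×(1/15) + (1/4)×(1/3) + (1/4)×(4/15) = 1/25 + 1/60 + 1/12 + 1/15 = 31/150; P(X+Y=6) = (1/4)×(1/5) + (1/4)×(1/15) + (1/4)×(1/3) = 1/20 + 1/60 + 1/12 = 3/20; P(X+Y=7) = (1/4)×(1/5) + (1/4)×(1/15) = 1/20 + 1/60 = 1/15; P(X+Y=8) = (1/4)×(1/5) = 1/20. PMF: [1/150, 1/25, 31/300, 17/100, 31/150, 31/150, 3/20, 1/15, 1/20] (sums to 1 ✓)

[1/150, 1/25, 31/300, 17/100, 31/150, 31/150, 3/20, 1/15, 1/20]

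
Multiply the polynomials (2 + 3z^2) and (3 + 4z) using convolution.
Ascending coefficients: a = [2, 0, 3], b = [3, 4]. c[0] = 2×3 = 6; c[1] = 2×4 + 0×3 = 8; c[2] = 0×4 + 3×3 = 9; c[3] = 3×4 = 12. Result coefficients: [6, 8, 9, 12] → 6 + 8z + 9z^2 + 12z^3

6 + 8z + 9z^2 + 12z^3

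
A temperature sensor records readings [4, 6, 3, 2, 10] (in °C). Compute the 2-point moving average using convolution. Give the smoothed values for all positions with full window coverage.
2-point moving average kernel = [1, 1]. Apply in 'valid' mode (full window coverage): avg[0] = (4 + 6) / 2 = 5.0; avg[1] = (6 + 3) / 2 = 4.5; avg[2] = (3 + 2) / 2 = 2.5; avg[3] = (2 + 10) / 2 = 6.0. Smoothed values: [5.0, 4.5, 2.5, 6.0]

[5.0, 4.5, 2.5, 6.0]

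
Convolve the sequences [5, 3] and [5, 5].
y[0] = 5×5 = 25; y[1] = 5×5 + 3×5 = 40; y[2] = 3×5 = 15

[25, 40, 15]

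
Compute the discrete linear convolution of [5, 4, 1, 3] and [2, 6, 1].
y[0] = 5×2 = 10; y[1] = 5×6 + 4×2 = 38; y[2] = 5×1 + 4×6 + 1×2 = 31; y[3] = 4×1 + 1×6 + 3×2 = 16; y[4] = 1×1 + 3×6 = 19; y[5] = 3×1 = 3

[10, 38, 31, 16, 19, 3]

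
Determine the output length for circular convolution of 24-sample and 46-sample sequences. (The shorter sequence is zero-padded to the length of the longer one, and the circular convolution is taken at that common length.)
Circular convolution (zero-padding the shorter input) has length max(m, n) = max(24, 46) = 46

46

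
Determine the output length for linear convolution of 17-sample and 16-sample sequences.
Linear/full convolution length: m + n - 1 = 17 + 16 - 1 = 32

32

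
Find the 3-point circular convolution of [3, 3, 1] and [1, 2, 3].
Use y[k] = Σ_j f[j]·g[(k-j) mod 3]. y[0] = 3×1 + 3×3 + 1×2 = 14; y[1] = 3×2 + 3×1 + 1×3 = 12; y[2] = 3×3 + 3×2 + 1×1 = 16. Result: [14, 12, 16]

[14, 12, 16]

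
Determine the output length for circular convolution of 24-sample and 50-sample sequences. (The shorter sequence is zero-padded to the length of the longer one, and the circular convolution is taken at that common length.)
Circular convolution (zero-padding the shorter input) has length max(m, n) = max(24, 50) = 50

50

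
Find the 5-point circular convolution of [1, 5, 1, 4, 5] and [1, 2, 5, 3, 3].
Use y[k] = Σ_j x[j]·h[(k-j) mod 5]. y[0] = 1×1 + 5×3 + 1×3 + 4×5 + 5×2 = 49; y[1] = 1×2 + 5×1 + 1×3 + 4×3 + 5×5 = 47; y[2] = 1×5 + 5×2 + 1×1 + 4×3 + 5×3 = 43; y[3] = 1×3 + 5×5 + 1×2 + 4×1 + 5×3 = 49; y[4] = 1×3 + 5×3 + 1×5 + 4×2 + 5×1 = 36. Result: [49, 47, 43, 49, 36]

[49, 47, 43, 49, 36]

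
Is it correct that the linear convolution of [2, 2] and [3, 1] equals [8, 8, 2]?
Recompute linear convolution of [2, 2] and [3, 1]: y[0] = 2×3 = 6; y[1] = 2×1 + 2×3 = 8; y[2] = 2×1 = 2 → [6, 8, 2]. Compare to given [8, 8, 2]: they differ at index 0: given 8, correct 6, so answer: No

No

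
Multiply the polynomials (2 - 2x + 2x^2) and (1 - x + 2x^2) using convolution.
Ascending coefficients: a = [2, -2, 2], b = [1, -1, 2]. c[0] = 2×1 = 2; c[1] = 2×-1 + -2×1 = -4; c[2] = 2×2 + -2×-1 + 2×1 = 8; c[3] = -2×2 + 2×-1 = -6; c[4] = 2×2 = 4. Result coefficients: [2, -4, 8, -6, 4] → 2 - 4x + 8x^2 - 6x^3 + 4x^4

2 - 4x + 8x^2 - 6x^3 + 4x^4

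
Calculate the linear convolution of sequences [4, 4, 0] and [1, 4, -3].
y[0] = 4×1 = 4; y[1] = 4×4 + 4×1 = 20; y[2] = 4×-3 + 4×4 + 0×1 = 4; y[3] = 4×-3 + 0×4 = -12; y[4] = 0×-3 = 0

[4, 20, 4, -12, 0]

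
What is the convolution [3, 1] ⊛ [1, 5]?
y[0] = 3×1 = 3; y[1] = 3×5 + 1×1 = 16; y[2] = 1×5 = 5

[3, 16, 5]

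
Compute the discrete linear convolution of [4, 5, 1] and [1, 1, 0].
y[0] = 4×1 = 4; y[1] = 4×1 + 5×1 = 9; y[2] = 4×0 + 5×1 + 1×1 = 6; y[3] = 5×0 + 1×1 = 1; y[4] = 1×0 = 0

[4, 9, 6, 1, 0]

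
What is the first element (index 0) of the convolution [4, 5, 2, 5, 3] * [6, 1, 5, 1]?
Use y[k] = Σ_i a[i]·b[k-i] at k=0. y[0] = 4×6 = 24

24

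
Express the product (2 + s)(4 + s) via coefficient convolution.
Ascending coefficients: a = [2, 1], b = [4, 1]. c[0] = 2×4 = 8; c[1] = 2×1 + 1×4 = 6; c[2] = 1×1 = 1. Result coefficients: [8, 6, 1] → 8 + 6s + s^2

8 + 6s + s^2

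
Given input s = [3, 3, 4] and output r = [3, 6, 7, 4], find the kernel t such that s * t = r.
Output length 4 = len(s) + len(t) - 1 ⇒ len(t) = 2. Solve t forward using t[k] = (r[k] - Σ_{i≥1} s[i]·t[k-i]) / s[0]: t[0] = r[0] / s[0] = 3 / 3 = 1; t[1] = (r[1] - 3×1) / s[0] = (6 - 3×1) / 3 = 1. So t = [1, 1]. Forward-check [3, 3, 4] * [1, 1]: r[0] = 3×1 = 3; r[1] = 3×1 + 3×1 = 6; r[2] = 3×1 + 4×1 = 7; r[3] = 4×1 = 4 → [3, 6, 7, 4] ✓

[1, 1]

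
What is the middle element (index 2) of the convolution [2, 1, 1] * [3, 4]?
Use y[k] = Σ_i a[i]·b[k-i] at k=2. y[2] = 1×4 + 1×3 = 7

7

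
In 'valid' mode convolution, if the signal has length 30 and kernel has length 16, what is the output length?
'Valid' mode counts only positions where the kernel fully overlaps the signal: m - n + 1 = 30 - 16 + 1 = 15

15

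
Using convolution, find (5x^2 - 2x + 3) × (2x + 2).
Ascending coefficients: a = [3, -2, 5], b = [2, 2]. c[0] = 3×2 = 6; c[1] = 3×2 + -2×2 = 2; c[2] = -2×2 + 5×2 = 6; c[3] = 5×2 = 10. Result coefficients: [6, 2, 6, 10] → 10x^3 + 6x^2 + 2x + 6

10x^3 + 6x^2 + 2x + 6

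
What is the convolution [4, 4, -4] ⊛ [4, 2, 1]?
y[0] = 4×4 = 16; y[1] = 4×2 + 4×4 = 24; y[2] = 4×1 + 4×2 + -4×4 = -4; y[3] = 4×1 + -4×2 = -4; y[4] = -4×1 = -4

[16, 24, -4, -4, -4]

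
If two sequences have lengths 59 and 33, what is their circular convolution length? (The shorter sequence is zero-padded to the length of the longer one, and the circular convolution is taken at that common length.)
Circular convolution (zero-padding the shorter input) has length max(m, n) = max(59, 33) = 59

59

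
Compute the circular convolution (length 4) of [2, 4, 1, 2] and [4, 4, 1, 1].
Use y[k] = Σ_j u[j]·v[(k-j) mod 4]. y[0] = 2×4 + 4×1 + 1×1 + 2×4 = 21; y[1] = 2×4 + 4×4 + 1×1 + 2×1 = 27; y[2] = 2×1 + 4×4 + 1×4 + 2×1 = 24; y[3] = 2×1 + 4×1 + 1×4 + 2×4 = 18. Result: [21, 27, 24, 18]

[21, 27, 24, 18]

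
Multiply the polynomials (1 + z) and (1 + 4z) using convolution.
Ascending coefficients: a = [1, 1], b = [1, 4]. c[0] = 1×1 = 1; c[1] = 1×4 + 1×1 = 5; c[2] = 1×4 = 4. Result coefficients: [1, 5, 4] → 1 + 5z + 4z^2

1 + 5z + 4z^2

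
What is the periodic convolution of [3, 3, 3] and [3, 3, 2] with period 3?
Use y[k] = Σ_j s[j]·t[(k-j) mod 3]. y[0] = 3×3 + 3×2 + 3×3 = 24; y[1] = 3×3 + 3×3 + 3×2 = 24; y[2] = 3×2 + 3×3 + 3×3 = 24. Result: [24, 24, 24]

[24, 24, 24]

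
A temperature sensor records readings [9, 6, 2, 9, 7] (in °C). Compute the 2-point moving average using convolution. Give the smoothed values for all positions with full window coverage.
2-point moving average kernel = [1, 1]. Apply in 'valid' mode (full window coverage): avg[0] = (9 + 6) / 2 = 7.5; avg[1] = (6 + 2) / 2 = 4.0; avg[2] = (2 + 9) / 2 = 5.5; avg[3] = (9 + 7) / 2 = 8.0. Smoothed values: [7.5, 4.0, 5.5, 8.0]

[7.5, 4.0, 5.5, 8.0]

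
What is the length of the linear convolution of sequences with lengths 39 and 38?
Linear/full convolution length: m + n - 1 = 39 + 38 - 1 = 76

76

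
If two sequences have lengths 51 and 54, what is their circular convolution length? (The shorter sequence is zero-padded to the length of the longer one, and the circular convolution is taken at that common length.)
Circular convolution (zero-padding the shorter input) has length max(m, n) = max(51, 54) = 54

54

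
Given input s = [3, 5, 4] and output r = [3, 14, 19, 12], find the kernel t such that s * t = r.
Output length 4 = len(s) + len(t) - 1 ⇒ len(t) = 2. Solve t forward using t[k] = (r[k] - Σ_{i≥1} s[i]·t[k-i]) / s[0]: t[0] = r[0] / s[0] = 3 / 3 = 1; t[1] = (r[1] - 5×1) / s[0] = (14 - 5×1) / 3 = 3. So t = [1, 3]. Forward-check [3, 5, 4] * [1, 3]: r[0] = 3×1 = 3; r[1] = 3×3 + 5×1 = 14; r[2] = 5×3 + 4×1 = 19; r[3] = 4×3 = 12 → [3, 14, 19, 12] ✓

[1, 3]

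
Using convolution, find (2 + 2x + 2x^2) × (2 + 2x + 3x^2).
Ascending coefficients: a = [2, 2, 2], b = [2, 2, 3]. c[0] = 2×2 = 4; c[1] = 2×2 + 2×2 = 8; c[2] = 2×3 + 2×2 + 2×2 = 14; c[3] = 2×3 + 2×2 = 10; c[4] = 2×3 = 6. Result coefficients: [4, 8, 14, 10, 6] → 4 + 8x + 14x^2 + 10x^3 + 6x^4

4 + 8x + 14x^2 + 10x^3 + 6x^4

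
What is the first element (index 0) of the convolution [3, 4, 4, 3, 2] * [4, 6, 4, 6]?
Use y[k] = Σ_i a[i]·b[k-i] at k=0. y[0] = 3×4 = 12

12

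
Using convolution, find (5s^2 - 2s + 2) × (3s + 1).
Ascending coefficients: a = [2, -2, 5], b = [1, 3]. c[0] = 2×1 = 2; c[1] = 2×3 + -2×1 = 4; c[2] = -2×3 + 5×1 = -1; c[3] = 5×3 = 15. Result coefficients: [2, 4, -1, 15] → 15s^3 - s^2 + 4s + 2

15s^3 - s^2 + 4s + 2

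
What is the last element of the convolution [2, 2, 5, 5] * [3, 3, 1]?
Use y[k] = Σ_i a[i]·b[k-i] at k=5. y[5] = 5×1 = 5

5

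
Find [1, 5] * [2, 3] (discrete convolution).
y[0] = 1×2 = 2; y[1] = 1×3 + 5×2 = 13; y[2] = 5×3 = 15

[2, 13, 15]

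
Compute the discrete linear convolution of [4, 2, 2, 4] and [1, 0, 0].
y[0] = 4×1 = 4; y[1] = 4×0 + 2×1 = 2; y[2] = 4×0 + 2×0 + 2×1 = 2; y[3] = 2×0 + 2×0 + 4×1 = 4; y[4] = 2×0 + 4×0 = 0; y[5] = 4×0 = 0

[4, 2, 2, 4, 0, 0]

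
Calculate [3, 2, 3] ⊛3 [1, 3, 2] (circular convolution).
Use y[k] = Σ_j a[j]·b[(k-j) mod 3]. y[0] = 3×1 + 2×2 + 3×3 = 16; y[1] = 3×3 + 2×1 + 3×2 = 17; y[2] = 3×2 + 2×3 + 3×1 = 15. Result: [16, 17, 15]

[16, 17, 15]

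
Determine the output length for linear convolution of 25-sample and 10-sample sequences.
Linear/full convolution length: m + n - 1 = 25 + 10 - 1 = 34

34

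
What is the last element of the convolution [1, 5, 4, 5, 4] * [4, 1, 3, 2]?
Use y[k] = Σ_i a[i]·b[k-i] at k=7. y[7] = 4×2 = 8

8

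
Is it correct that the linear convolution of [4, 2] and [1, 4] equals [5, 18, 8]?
Recompute linear convolution of [4, 2] and [1, 4]: y[0] = 4×1 = 4; y[1] = 4×4 + 2×1 = 18; y[2] = 2×4 = 8 → [4, 18, 8]. Compare to given [5, 18, 8]: they differ at index 0: given 5, correct 4, so answer: No

No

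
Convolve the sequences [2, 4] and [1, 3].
y[0] = 2×1 = 2; y[1] = 2×3 + 4×1 = 10; y[2] = 4×3 = 12

[2, 10, 12]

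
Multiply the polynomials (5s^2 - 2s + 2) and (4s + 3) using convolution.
Ascending coefficients: a = [2, -2, 5], b = [3, 4]. c[0] = 2×3 = 6; c[1] = 2×4 + -2×3 = 2; c[2] = -2×4 + 5×3 = 7; c[3] = 5×4 = 20. Result coefficients: [6, 2, 7, 20] → 20s^3 + 7s^2 + 2s + 6

20s^3 + 7s^2 + 2s + 6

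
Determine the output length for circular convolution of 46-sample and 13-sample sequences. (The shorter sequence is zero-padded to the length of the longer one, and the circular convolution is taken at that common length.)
Circular convolution (zero-padding the shorter input) has length max(m, n) = max(46, 13) = 46

46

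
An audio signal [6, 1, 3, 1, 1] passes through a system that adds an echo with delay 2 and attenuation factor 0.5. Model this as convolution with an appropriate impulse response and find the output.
Direct-path + delayed-attenuated-path model → impulse response h = [1, 0, 0.5] (1 at lag 0, 0.5 at lag 2). Output y[n] = x[n] + 0.5·x[n - 2] (with x[n] = 0 outside 0..4): y[0] = 6 + 0.5×0 = 6; y[1] = 1 + 0.5×0 = 1; y[2] = 3 + 0.5×6 = 6.0; y[3] = 1 + 0.5×1 = 1.5; y[4] = 1 + 0.5×3 = 2.5; y[5] = 0 + 0.5×1 = 0.5; y[6] = 0 + 0.5×1 = 0.5. So y = [6, 1, 6.0, 1.5, 2.5, 0.5, 0.5]

[6, 1, 6.0, 1.5, 2.5, 0.5, 0.5]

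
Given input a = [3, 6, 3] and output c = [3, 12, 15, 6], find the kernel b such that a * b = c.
Output length 4 = len(a) + len(b) - 1 ⇒ len(b) = 2. Solve b forward using b[k] = (c[k] - Σ_{i≥1} a[i]·b[k-i]) / a[0]: b[0] = c[0] / a[0] = 3 / 3 = 1; b[1] = (c[1] - 6×1) / a[0] = (12 - 6×1) / 3 = 2. So b = [1, 2]. Forward-check [3, 6, 3] * [1, 2]: c[0] = 3×1 = 3; c[1] = 3×2 + 6×1 = 12; c[2] = 6×2 + 3×1 = 15; c[3] = 3×2 = 6 → [3, 12, 15, 6] ✓

[1, 2]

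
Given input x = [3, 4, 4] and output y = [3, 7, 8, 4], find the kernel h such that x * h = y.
Output length 4 = len(x) + len(h) - 1 ⇒ len(h) = 2. Solve h forward using h[k] = (y[k] - Σ_{i≥1} x[i]·h[k-i]) / x[0]: h[0] = y[0] / x[0] = 3 / 3 = 1; h[1] = (y[1] - 4×1) / x[0] = (7 - 4×1) / 3 = 1. So h = [1, 1]. Forward-check [3, 4, 4] * [1, 1]: y[0] = 3×1 = 3; y[1] = 3×1 + 4×1 = 7; y[2] = 4×1 + 4×1 = 8; y[3] = 4×1 = 4 → [3, 7, 8, 4] ✓

[1, 1]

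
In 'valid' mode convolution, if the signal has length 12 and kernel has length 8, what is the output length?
'Valid' mode counts only positions where the kernel fully overlaps the signal: m - n + 1 = 12 - 8 + 1 = 5

5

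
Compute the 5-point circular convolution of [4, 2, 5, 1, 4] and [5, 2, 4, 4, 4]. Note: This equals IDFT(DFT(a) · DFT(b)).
Either evaluate y[k] = Σ_j a[j]·b[(k-j) mod 5] directly, or use IDFT(DFT(a) · DFT(b)). y[0] = 4×5 + 2×4 + 5×4 + 1×4 + 4×2 = 60; y[1] = 4×2 + 2×5 + 5×4 + 1×4 + 4×4 = 58; y[2] = 4×4 + 2×2 + 5×5 + 1×4 + 4×4 = 65; y[3] = 4×4 + 2×4 + 5×2 + 1×5 + 4×4 = 55; y[4] = 4×4 + 2×4 + 5×4 + 1×2 + 4×5 = 66. Result: [60, 58, 65, 55, 66]

[60, 58, 65, 55, 66]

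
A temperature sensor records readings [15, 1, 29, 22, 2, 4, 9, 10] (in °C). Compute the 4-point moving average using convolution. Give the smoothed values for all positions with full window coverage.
4-point moving average kernel = [1, 1, 1, 1]. Apply in 'valid' mode (full window coverage): avg[0] = (15 + 1 + 29 + 22) / 4 = 16.75; avg[1] = (1 + 29 + 22 + 2) / 4 = 13.5; avg[2] = (29 + 22 + 2 + 4) / 4 = 14.25; avg[3] = (22 + 2 + 4 + 9) / 4 = 9.25; avg[4] = (2 + 4 + 9 + 10) / 4 = 6.25. Smoothed values: [16.75, 13.5, 14.25, 9.25, 6.25]

[16.75, 13.5, 14.25, 9.25, 6.25]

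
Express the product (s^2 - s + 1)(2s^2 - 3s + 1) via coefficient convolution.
Ascending coefficients: a = [1, -1, 1], b = [1, -3, 2]. c[0] = 1×1 = 1; c[1] = 1×-3 + -1×1 = -4; c[2] = 1×2 + -1×-3 + 1×1 = 6; c[3] = -1×2 + 1×-3 = -5; c[4] = 1×2 = 2. Result coefficients: [1, -4, 6, -5, 2] → 2s^4 - 5s^3 + 6s^2 - 4s + 1

2s^4 - 5s^3 + 6s^2 - 4s + 1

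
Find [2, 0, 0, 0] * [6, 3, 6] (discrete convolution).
y[0] = 2×6 = 12; y[1] = 2×3 + 0×6 = 6; y[2] = 2×6 + 0×3 + 0×6 = 12; y[3] = 0×6 + 0×3 + 0×6 = 0; y[4] = 0×6 + 0×3 = 0; y[5] = 0×6 = 0

[12, 6, 12, 0, 0, 0]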